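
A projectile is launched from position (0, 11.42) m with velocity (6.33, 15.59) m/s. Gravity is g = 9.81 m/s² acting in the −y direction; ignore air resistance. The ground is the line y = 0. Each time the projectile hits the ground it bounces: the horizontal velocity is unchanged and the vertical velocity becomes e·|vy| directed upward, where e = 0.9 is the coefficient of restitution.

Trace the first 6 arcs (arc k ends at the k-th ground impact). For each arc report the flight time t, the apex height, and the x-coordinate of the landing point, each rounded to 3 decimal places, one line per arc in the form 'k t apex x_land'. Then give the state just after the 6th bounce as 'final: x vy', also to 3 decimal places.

Arc 1: start y=11.420, vy=15.590 → t=3.792, apex=23.808, x_land=24.005, impact vy=-21.613
  bounce: vy ← 0.9·21.613 = 19.451
Arc 2: start y=0.000, vy=19.451 → t=3.966, apex=19.284, x_land=49.108, impact vy=-19.451
  bounce: vy ← 0.9·19.451 = 17.506
Arc 3: start y=0.000, vy=17.506 → t=3.569, apex=15.620, x_land=71.700, impact vy=-17.506
  bounce: vy ← 0.9·17.506 = 15.756
Arc 4: start y=0.000, vy=15.756 → t=3.212, apex=12.652, x_land=92.033, impact vy=-15.756
  bounce: vy ← 0.9·15.756 = 14.180
Arc 5: start y=0.000, vy=14.180 → t=2.891, apex=10.248, x_land=110.333, impact vy=-14.180
  bounce: vy ← 0.9·14.180 = 12.762
Arc 6: start y=0.000, vy=12.762 → t=2.602, apex=8.301, x_land=126.802, impact vy=-12.762
  bounce: vy ← 0.9·12.762 = 11.486

1 3.792 23.808 24.005
2 3.966 19.284 49.108
3 3.569 15.620 71.700
4 3.212 12.652 92.033
5 2.891 10.248 110.333
6 2.602 8.301 126.802
final: 126.802 11.486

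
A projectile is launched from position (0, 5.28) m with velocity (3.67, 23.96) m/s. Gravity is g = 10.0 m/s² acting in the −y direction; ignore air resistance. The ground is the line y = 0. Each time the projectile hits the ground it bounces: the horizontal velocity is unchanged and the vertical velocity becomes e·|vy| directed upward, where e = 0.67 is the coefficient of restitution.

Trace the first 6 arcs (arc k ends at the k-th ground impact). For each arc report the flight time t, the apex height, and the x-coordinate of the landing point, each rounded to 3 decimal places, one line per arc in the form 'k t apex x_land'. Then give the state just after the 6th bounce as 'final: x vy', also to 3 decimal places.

1 5.003 33.984 18.361
2 3.493 15.255 31.182
3 2.341 6.848 39.772
4 1.568 3.074 45.528
5 1.051 1.380 49.384
6 0.704 0.619 51.967
final: 51.967 2.358

Arc 1: start y=5.280, vy=23.960 → t=5.003, apex=33.984, x_land=18.361, impact vy=-26.071
  bounce: vy ← 0.67·26.071 = 17.467
Arc 2: start y=0.000, vy=17.467 → t=3.493, apex=15.255, x_land=31.182, impact vy=-17.467
  bounce: vy ← 0.67·17.467 = 11.703
Arc 3: start y=0.000, vy=11.703 → t=2.341, apex=6.848, x_land=39.772, impact vy=-11.703
  bounce: vy ← 0.67·11.703 = 7.841
Arc 4: start y=0.000, vy=7.841 → t=1.568, apex=3.074, x_land=45.528, impact vy=-7.841
  bounce: vy ← 0.67·7.841 = 5.254
Arc 5: start y=0.000, vy=5.254 → t=1.051, apex=1.380, x_land=49.384, impact vy=-5.254
  bounce: vy ← 0.67·5.254 = 3.520
Arc 6: start y=0.000, vy=3.520 → t=0.704, apex=0.619, x_land=51.967, impact vy=-3.520
  bounce: vy ← 0.67·3.520 = 2.358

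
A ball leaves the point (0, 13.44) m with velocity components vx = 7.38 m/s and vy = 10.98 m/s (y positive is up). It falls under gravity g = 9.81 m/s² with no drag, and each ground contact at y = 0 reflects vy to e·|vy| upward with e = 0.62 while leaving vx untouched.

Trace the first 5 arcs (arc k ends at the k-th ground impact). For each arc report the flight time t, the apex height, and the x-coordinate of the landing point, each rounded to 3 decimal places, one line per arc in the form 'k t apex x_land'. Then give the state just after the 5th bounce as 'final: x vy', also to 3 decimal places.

Arc 1: start y=13.440, vy=10.980 → t=3.117, apex=19.585, x_land=23.007, impact vy=-19.602
  bounce: vy ← 0.62·19.602 = 12.153
Arc 2: start y=0.000, vy=12.153 → t=2.478, apex=7.528, x_land=41.293, impact vy=-12.153
  bounce: vy ← 0.62·12.153 = 7.535
Arc 3: start y=0.000, vy=7.535 → t=1.536, apex=2.894, x_land=52.630, impact vy=-7.535
  bounce: vy ← 0.62·7.535 = 4.672
Arc 4: start y=0.000, vy=4.672 → t=0.952, apex=1.112, x_land=59.659, impact vy=-4.672
  bounce: vy ← 0.62·4.672 = 2.897
Arc 5: start y=0.000, vy=2.897 → t=0.591, apex=0.428, x_land=64.017, impact vy=-2.897
  bounce: vy ← 0.62·2.897 = 1.796

1 3.117 19.585 23.007
2 2.478 7.528 41.293
3 1.536 2.894 52.630
4 0.952 1.112 59.659
5 0.591 0.428 64.017
final: 64.017 1.796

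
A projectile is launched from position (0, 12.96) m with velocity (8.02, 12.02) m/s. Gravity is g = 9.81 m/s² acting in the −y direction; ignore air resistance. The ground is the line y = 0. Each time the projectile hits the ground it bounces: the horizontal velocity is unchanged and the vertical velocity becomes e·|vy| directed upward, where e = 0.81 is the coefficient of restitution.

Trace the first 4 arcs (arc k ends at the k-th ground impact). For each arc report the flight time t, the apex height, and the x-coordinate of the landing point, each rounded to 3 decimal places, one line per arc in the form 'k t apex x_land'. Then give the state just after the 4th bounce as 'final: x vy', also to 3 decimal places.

1 3.261 20.324 26.152
2 3.298 13.335 52.599
3 2.671 8.749 74.021
4 2.164 5.740 91.373
final: 91.373 8.596

Arc 1: start y=12.960, vy=12.020 → t=3.261, apex=20.324, x_land=26.152, impact vy=-19.969
  bounce: vy ← 0.81·19.969 = 16.175
Arc 2: start y=0.000, vy=16.175 → t=3.298, apex=13.335, x_land=52.599, impact vy=-16.175
  bounce: vy ← 0.81·16.175 = 13.102
Arc 3: start y=0.000, vy=13.102 → t=2.671, apex=8.749, x_land=74.021, impact vy=-13.102
  bounce: vy ← 0.81·13.102 = 10.612
Arc 4: start y=0.000, vy=10.612 → t=2.164, apex=5.740, x_land=91.373, impact vy=-10.612
  bounce: vy ← 0.81·10.612 = 8.596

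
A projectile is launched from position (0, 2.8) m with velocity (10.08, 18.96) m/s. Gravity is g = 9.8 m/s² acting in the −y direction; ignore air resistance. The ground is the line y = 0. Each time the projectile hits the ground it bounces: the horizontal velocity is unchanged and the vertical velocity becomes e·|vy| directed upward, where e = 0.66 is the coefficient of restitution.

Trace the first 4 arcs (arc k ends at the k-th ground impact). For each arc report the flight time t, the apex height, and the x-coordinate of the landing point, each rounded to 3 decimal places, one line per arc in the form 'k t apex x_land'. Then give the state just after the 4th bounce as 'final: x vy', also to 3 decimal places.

1 4.012 21.141 40.439
2 2.742 9.209 68.077
3 1.810 4.011 86.317
4 1.194 1.747 98.356
final: 98.356 3.862

Arc 1: start y=2.800, vy=18.960 → t=4.012, apex=21.141, x_land=40.439, impact vy=-20.356
  bounce: vy ← 0.66·20.356 = 13.435
Arc 2: start y=0.000, vy=13.435 → t=2.742, apex=9.209, x_land=68.077, impact vy=-13.435
  bounce: vy ← 0.66·13.435 = 8.867
Arc 3: start y=0.000, vy=8.867 → t=1.810, apex=4.011, x_land=86.317, impact vy=-8.867
  bounce: vy ← 0.66·8.867 = 5.852
Arc 4: start y=0.000, vy=5.852 → t=1.194, apex=1.747, x_land=98.356, impact vy=-5.852
  bounce: vy ← 0.66·5.852 = 3.862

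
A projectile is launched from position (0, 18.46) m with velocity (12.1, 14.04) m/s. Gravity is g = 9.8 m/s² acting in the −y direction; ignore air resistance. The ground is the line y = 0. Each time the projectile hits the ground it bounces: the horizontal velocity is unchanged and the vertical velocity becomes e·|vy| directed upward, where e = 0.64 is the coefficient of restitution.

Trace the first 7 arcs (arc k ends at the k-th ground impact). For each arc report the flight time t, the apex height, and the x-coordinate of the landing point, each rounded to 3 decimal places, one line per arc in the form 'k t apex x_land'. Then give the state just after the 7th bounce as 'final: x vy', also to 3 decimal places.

Arc 1: start y=18.460, vy=14.040 → t=3.845, apex=28.517, x_land=46.526, impact vy=-23.642
  bounce: vy ← 0.64·23.642 = 15.131
Arc 2: start y=0.000, vy=15.131 → t=3.088, apex=11.681, x_land=83.889, impact vy=-15.131
  bounce: vy ← 0.64·15.131 = 9.684
Arc 3: start y=0.000, vy=9.684 → t=1.976, apex=4.784, x_land=107.802, impact vy=-9.684
  bounce: vy ← 0.64·9.684 = 6.198
Arc 4: start y=0.000, vy=6.198 → t=1.265, apex=1.960, x_land=123.106, impact vy=-6.198
  bounce: vy ← 0.64·6.198 = 3.966
Arc 5: start y=0.000, vy=3.966 → t=0.809, apex=0.803, x_land=132.901, impact vy=-3.966
  bounce: vy ← 0.64·3.966 = 2.539
Arc 6: start y=0.000, vy=2.539 → t=0.518, apex=0.329, x_land=139.170, impact vy=-2.539
  bounce: vy ← 0.64·2.539 = 1.625
Arc 7: start y=0.000, vy=1.625 → t=0.332, apex=0.135, x_land=143.182, impact vy=-1.625
  bounce: vy ← 0.64·1.625 = 1.040

1 3.845 28.517 46.526
2 3.088 11.681 83.889
3 1.976 4.784 107.802
4 1.265 1.960 123.106
5 0.809 0.803 132.901
6 0.518 0.329 139.170
7 0.332 0.135 143.182
final: 143.182 1.040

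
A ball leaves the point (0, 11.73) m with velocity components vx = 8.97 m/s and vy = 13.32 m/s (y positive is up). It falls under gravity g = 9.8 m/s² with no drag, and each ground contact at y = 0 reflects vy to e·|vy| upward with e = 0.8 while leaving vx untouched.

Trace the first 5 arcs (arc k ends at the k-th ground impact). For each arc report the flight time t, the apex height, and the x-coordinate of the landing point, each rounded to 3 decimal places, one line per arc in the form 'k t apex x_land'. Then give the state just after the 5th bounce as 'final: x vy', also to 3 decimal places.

Arc 1: start y=11.730, vy=13.320 → t=3.419, apex=20.782, x_land=30.665, impact vy=-20.182
  bounce: vy ← 0.8·20.182 = 16.146
Arc 2: start y=0.000, vy=16.146 → t=3.295, apex=13.301, x_land=60.222, impact vy=-16.146
  bounce: vy ← 0.8·16.146 = 12.917
Arc 3: start y=0.000, vy=12.917 → t=2.636, apex=8.512, x_land=83.868, impact vy=-12.917
  bounce: vy ← 0.8·12.917 = 10.333
Arc 4: start y=0.000, vy=10.333 → t=2.109, apex=5.448, x_land=102.784, impact vy=-10.333
  bounce: vy ← 0.8·10.333 = 8.267
Arc 5: start y=0.000, vy=8.267 → t=1.687, apex=3.487, x_land=117.917, impact vy=-8.267
  bounce: vy ← 0.8·8.267 = 6.613

1 3.419 20.782 30.665
2 3.295 13.301 60.222
3 2.636 8.512 83.868
4 2.109 5.448 102.784
5 1.687 3.487 117.917
final: 117.917 6.613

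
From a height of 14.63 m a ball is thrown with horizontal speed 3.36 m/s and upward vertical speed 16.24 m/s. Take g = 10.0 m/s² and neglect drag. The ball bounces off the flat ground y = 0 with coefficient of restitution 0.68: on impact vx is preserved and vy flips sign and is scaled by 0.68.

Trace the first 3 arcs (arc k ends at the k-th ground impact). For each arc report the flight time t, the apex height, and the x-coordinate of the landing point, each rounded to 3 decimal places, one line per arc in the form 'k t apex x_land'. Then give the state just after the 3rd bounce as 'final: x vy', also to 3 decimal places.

Arc 1: start y=14.630, vy=16.240 → t=3.983, apex=27.817, x_land=13.382, impact vy=-23.587
  bounce: vy ← 0.68·23.587 = 16.039
Arc 2: start y=0.000, vy=16.039 → t=3.208, apex=12.863, x_land=24.160, impact vy=-16.039
  bounce: vy ← 0.68·16.039 = 10.907
Arc 3: start y=0.000, vy=10.907 → t=2.181, apex=5.948, x_land=31.489, impact vy=-10.907
  bounce: vy ← 0.68·10.907 = 7.416

1 3.983 27.817 13.382
2 3.208 12.863 24.160
3 2.181 5.948 31.489
final: 31.489 7.416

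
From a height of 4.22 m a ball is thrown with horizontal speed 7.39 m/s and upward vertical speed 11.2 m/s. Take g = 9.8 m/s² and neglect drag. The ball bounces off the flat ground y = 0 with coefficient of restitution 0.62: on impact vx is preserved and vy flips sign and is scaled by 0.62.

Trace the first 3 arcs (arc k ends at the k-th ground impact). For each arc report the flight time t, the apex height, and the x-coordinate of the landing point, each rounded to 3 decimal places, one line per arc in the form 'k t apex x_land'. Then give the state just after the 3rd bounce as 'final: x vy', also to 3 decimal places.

1 2.615 10.620 19.325
2 1.826 4.082 32.816
3 1.132 1.569 41.180
final: 41.180 3.438

Arc 1: start y=4.220, vy=11.200 → t=2.615, apex=10.620, x_land=19.325, impact vy=-14.427
  bounce: vy ← 0.62·14.427 = 8.945
Arc 2: start y=0.000, vy=8.945 → t=1.826, apex=4.082, x_land=32.816, impact vy=-8.945
  bounce: vy ← 0.62·8.945 = 5.546
Arc 3: start y=0.000, vy=5.546 → t=1.132, apex=1.569, x_land=41.180, impact vy=-5.546
  bounce: vy ← 0.62·5.546 = 3.438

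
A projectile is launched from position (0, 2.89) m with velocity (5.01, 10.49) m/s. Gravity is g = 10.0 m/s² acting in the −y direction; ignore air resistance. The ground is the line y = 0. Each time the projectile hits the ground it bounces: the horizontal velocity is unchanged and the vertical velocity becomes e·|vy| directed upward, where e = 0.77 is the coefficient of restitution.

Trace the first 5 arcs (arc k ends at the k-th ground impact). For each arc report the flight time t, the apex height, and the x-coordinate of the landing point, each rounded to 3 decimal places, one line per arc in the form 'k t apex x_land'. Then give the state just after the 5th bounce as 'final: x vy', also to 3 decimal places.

Arc 1: start y=2.890, vy=10.490 → t=2.345, apex=8.392, x_land=11.746, impact vy=-12.955
  bounce: vy ← 0.77·12.955 = 9.976
Arc 2: start y=0.000, vy=9.976 → t=1.995, apex=4.976, x_land=21.742, impact vy=-9.976
  bounce: vy ← 0.77·9.976 = 7.681
Arc 3: start y=0.000, vy=7.681 → t=1.536, apex=2.950, x_land=29.438, impact vy=-7.681
  bounce: vy ← 0.77·7.681 = 5.915
Arc 4: start y=0.000, vy=5.915 → t=1.183, apex=1.749, x_land=35.365, impact vy=-5.915
  bounce: vy ← 0.77·5.915 = 4.554
Arc 5: start y=0.000, vy=4.554 → t=0.911, apex=1.037, x_land=39.928, impact vy=-4.554
  bounce: vy ← 0.77·4.554 = 3.507

1 2.345 8.392 11.746
2 1.995 4.976 21.742
3 1.536 2.950 29.438
4 1.183 1.749 35.365
5 0.911 1.037 39.928
final: 39.928 3.507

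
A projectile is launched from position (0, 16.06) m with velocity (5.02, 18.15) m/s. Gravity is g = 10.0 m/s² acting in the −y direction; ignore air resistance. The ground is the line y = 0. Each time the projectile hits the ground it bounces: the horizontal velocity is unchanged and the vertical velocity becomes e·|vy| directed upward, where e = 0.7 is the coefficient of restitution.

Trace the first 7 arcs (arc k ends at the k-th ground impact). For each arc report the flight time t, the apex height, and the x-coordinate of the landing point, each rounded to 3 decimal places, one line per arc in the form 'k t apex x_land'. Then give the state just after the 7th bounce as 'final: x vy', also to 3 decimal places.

Arc 1: start y=16.060, vy=18.150 → t=4.366, apex=32.531, x_land=21.916, impact vy=-25.507
  bounce: vy ← 0.7·25.507 = 17.855
Arc 2: start y=0.000, vy=17.855 → t=3.571, apex=15.940, x_land=39.842, impact vy=-17.855
  bounce: vy ← 0.7·17.855 = 12.499
Arc 3: start y=0.000, vy=12.499 → t=2.500, apex=7.811, x_land=52.391, impact vy=-12.499
  bounce: vy ← 0.7·12.499 = 8.749
Arc 4: start y=0.000, vy=8.749 → t=1.750, apex=3.827, x_land=61.175, impact vy=-8.749
  bounce: vy ← 0.7·8.749 = 6.124
Arc 5: start y=0.000, vy=6.124 → t=1.225, apex=1.875, x_land=67.324, impact vy=-6.124
  bounce: vy ← 0.7·6.124 = 4.287
Arc 6: start y=0.000, vy=4.287 → t=0.857, apex=0.919, x_land=71.628, impact vy=-4.287
  bounce: vy ← 0.7·4.287 = 3.001
Arc 7: start y=0.000, vy=3.001 → t=0.600, apex=0.450, x_land=74.641, impact vy=-3.001
  bounce: vy ← 0.7·3.001 = 2.101

1 4.366 32.531 21.916
2 3.571 15.940 39.842
3 2.500 7.811 52.391
4 1.750 3.827 61.175
5 1.225 1.875 67.324
6 0.857 0.919 71.628
7 0.600 0.450 74.641
final: 74.641 2.101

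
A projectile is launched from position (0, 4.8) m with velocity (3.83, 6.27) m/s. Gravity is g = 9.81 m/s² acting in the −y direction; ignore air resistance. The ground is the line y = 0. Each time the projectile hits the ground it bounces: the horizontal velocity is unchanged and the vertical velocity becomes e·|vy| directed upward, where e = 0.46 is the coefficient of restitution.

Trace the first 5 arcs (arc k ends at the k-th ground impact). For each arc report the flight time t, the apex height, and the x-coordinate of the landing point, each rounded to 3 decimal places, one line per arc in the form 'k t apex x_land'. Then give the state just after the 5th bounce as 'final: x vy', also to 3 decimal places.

1 1.817 6.804 6.959
2 1.084 1.440 11.109
3 0.498 0.305 13.018
4 0.229 0.064 13.896
5 0.105 0.014 14.300
final: 14.300 0.238

Arc 1: start y=4.800, vy=6.270 → t=1.817, apex=6.804, x_land=6.959, impact vy=-11.554
  bounce: vy ← 0.46·11.554 = 5.315
Arc 2: start y=0.000, vy=5.315 → t=1.084, apex=1.440, x_land=11.109, impact vy=-5.315
  bounce: vy ← 0.46·5.315 = 2.445
Arc 3: start y=0.000, vy=2.445 → t=0.498, apex=0.305, x_land=13.018, impact vy=-2.445
  bounce: vy ← 0.46·2.445 = 1.125
Arc 4: start y=0.000, vy=1.125 → t=0.229, apex=0.064, x_land=13.896, impact vy=-1.125
  bounce: vy ← 0.46·1.125 = 0.517
Arc 5: start y=0.000, vy=0.517 → t=0.105, apex=0.014, x_land=14.300, impact vy=-0.517
  bounce: vy ← 0.46·0.517 = 0.238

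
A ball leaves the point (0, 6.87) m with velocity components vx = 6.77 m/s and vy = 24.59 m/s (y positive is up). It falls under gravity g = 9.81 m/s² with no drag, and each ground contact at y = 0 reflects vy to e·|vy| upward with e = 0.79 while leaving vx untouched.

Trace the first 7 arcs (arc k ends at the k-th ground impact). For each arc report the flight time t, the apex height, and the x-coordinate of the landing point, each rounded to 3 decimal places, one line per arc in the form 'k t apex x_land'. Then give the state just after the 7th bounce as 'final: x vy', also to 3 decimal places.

1 5.279 37.689 35.736
2 4.380 23.522 65.387
3 3.460 14.680 88.811
4 2.733 9.162 107.316
5 2.159 5.718 121.934
6 1.706 3.568 133.483
7 1.348 2.227 142.607
final: 142.607 5.222

Arc 1: start y=6.870, vy=24.590 → t=5.279, apex=37.689, x_land=35.736, impact vy=-27.193
  bounce: vy ← 0.79·27.193 = 21.482
Arc 2: start y=0.000, vy=21.482 → t=4.380, apex=23.522, x_land=65.387, impact vy=-21.482
  bounce: vy ← 0.79·21.482 = 16.971
Arc 3: start y=0.000, vy=16.971 → t=3.460, apex=14.680, x_land=88.811, impact vy=-16.971
  bounce: vy ← 0.79·16.971 = 13.407
Arc 4: start y=0.000, vy=13.407 → t=2.733, apex=9.162, x_land=107.316, impact vy=-13.407
  bounce: vy ← 0.79·13.407 = 10.592
Arc 5: start y=0.000, vy=10.592 → t=2.159, apex=5.718, x_land=121.934, impact vy=-10.592
  bounce: vy ← 0.79·10.592 = 8.367
Arc 6: start y=0.000, vy=8.367 → t=1.706, apex=3.568, x_land=133.483, impact vy=-8.367
  bounce: vy ← 0.79·8.367 = 6.610
Arc 7: start y=0.000, vy=6.610 → t=1.348, apex=2.227, x_land=142.607, impact vy=-6.610
  bounce: vy ← 0.79·6.610 = 5.222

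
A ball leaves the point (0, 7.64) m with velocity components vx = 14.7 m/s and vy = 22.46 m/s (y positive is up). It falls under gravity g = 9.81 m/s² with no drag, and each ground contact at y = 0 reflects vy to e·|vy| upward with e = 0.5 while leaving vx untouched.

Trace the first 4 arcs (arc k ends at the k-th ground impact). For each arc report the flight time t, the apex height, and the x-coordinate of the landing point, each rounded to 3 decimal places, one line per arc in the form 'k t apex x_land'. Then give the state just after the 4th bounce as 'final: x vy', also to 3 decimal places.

1 4.897 33.351 71.987
2 2.608 8.338 110.318
3 1.304 2.084 129.484
4 0.652 0.521 139.067
final: 139.067 1.599

Arc 1: start y=7.640, vy=22.460 → t=4.897, apex=33.351, x_land=71.987, impact vy=-25.580
  bounce: vy ← 0.5·25.580 = 12.790
Arc 2: start y=0.000, vy=12.790 → t=2.608, apex=8.338, x_land=110.318, impact vy=-12.790
  bounce: vy ← 0.5·12.790 = 6.395
Arc 3: start y=0.000, vy=6.395 → t=1.304, apex=2.084, x_land=129.484, impact vy=-6.395
  bounce: vy ← 0.5·6.395 = 3.198
Arc 4: start y=0.000, vy=3.198 → t=0.652, apex=0.521, x_land=139.067, impact vy=-3.198
  bounce: vy ← 0.5·3.198 = 1.599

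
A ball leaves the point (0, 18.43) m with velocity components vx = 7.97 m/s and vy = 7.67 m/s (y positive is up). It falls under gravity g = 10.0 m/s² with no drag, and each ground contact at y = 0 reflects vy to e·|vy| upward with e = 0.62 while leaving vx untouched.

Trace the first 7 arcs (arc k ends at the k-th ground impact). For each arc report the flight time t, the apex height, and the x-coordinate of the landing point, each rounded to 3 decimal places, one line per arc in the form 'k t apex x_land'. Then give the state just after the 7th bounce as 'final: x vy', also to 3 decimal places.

Arc 1: start y=18.430, vy=7.670 → t=2.834, apex=21.371, x_land=22.590, impact vy=-20.674
  bounce: vy ← 0.62·20.674 = 12.818
Arc 2: start y=0.000, vy=12.818 → t=2.564, apex=8.215, x_land=43.023, impact vy=-12.818
  bounce: vy ← 0.62·12.818 = 7.947
Arc 3: start y=0.000, vy=7.947 → t=1.589, apex=3.158, x_land=55.690, impact vy=-7.947
  bounce: vy ← 0.62·7.947 = 4.927
Arc 4: start y=0.000, vy=4.927 → t=0.985, apex=1.214, x_land=63.544, impact vy=-4.927
  bounce: vy ← 0.62·4.927 = 3.055
Arc 5: start y=0.000, vy=3.055 → t=0.611, apex=0.467, x_land=68.414, impact vy=-3.055
  bounce: vy ← 0.62·3.055 = 1.894
Arc 6: start y=0.000, vy=1.894 → t=0.379, apex=0.179, x_land=71.433, impact vy=-1.894
  bounce: vy ← 0.62·1.894 = 1.174
Arc 7: start y=0.000, vy=1.174 → t=0.235, apex=0.069, x_land=73.305, impact vy=-1.174
  bounce: vy ← 0.62·1.174 = 0.728

1 2.834 21.371 22.590
2 2.564 8.215 43.023
3 1.589 3.158 55.690
4 0.985 1.214 63.544
5 0.611 0.467 68.414
6 0.379 0.179 71.433
7 0.235 0.069 73.305
final: 73.305 0.728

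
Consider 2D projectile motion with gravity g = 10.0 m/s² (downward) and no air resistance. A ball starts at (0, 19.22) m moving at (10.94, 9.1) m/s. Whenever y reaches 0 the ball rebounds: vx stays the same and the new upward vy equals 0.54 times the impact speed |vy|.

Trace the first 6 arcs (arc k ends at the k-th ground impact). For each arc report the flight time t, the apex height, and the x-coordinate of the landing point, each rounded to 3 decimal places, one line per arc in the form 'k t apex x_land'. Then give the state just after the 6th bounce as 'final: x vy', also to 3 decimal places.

1 3.072 23.360 33.602
2 2.334 6.812 59.141
3 1.261 1.986 72.932
4 0.681 0.579 80.379
5 0.368 0.169 84.400
6 0.198 0.049 86.572
final: 86.572 0.536

Arc 1: start y=19.220, vy=9.100 → t=3.072, apex=23.360, x_land=33.602, impact vy=-21.615
  bounce: vy ← 0.54·21.615 = 11.672
Arc 2: start y=0.000, vy=11.672 → t=2.334, apex=6.812, x_land=59.141, impact vy=-11.672
  bounce: vy ← 0.54·11.672 = 6.303
Arc 3: start y=0.000, vy=6.303 → t=1.261, apex=1.986, x_land=72.932, impact vy=-6.303
  bounce: vy ← 0.54·6.303 = 3.404
Arc 4: start y=0.000, vy=3.404 → t=0.681, apex=0.579, x_land=80.379, impact vy=-3.404
  bounce: vy ← 0.54·3.404 = 1.838
Arc 5: start y=0.000, vy=1.838 → t=0.368, apex=0.169, x_land=84.400, impact vy=-1.838
  bounce: vy ← 0.54·1.838 = 0.992
Arc 6: start y=0.000, vy=0.992 → t=0.198, apex=0.049, x_land=86.572, impact vy=-0.992
  bounce: vy ← 0.54·0.992 = 0.536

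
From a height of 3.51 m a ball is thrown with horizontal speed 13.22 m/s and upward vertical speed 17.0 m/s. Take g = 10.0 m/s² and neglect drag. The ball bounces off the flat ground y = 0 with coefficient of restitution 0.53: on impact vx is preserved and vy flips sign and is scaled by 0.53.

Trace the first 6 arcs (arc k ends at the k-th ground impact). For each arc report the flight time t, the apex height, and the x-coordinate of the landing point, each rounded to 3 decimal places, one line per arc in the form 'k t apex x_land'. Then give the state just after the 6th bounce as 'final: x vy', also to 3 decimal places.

Arc 1: start y=3.510, vy=17.000 → t=3.595, apex=17.960, x_land=47.529, impact vy=-18.953
  bounce: vy ← 0.53·18.953 = 10.045
Arc 2: start y=0.000, vy=10.045 → t=2.009, apex=5.045, x_land=74.088, impact vy=-10.045
  bounce: vy ← 0.53·10.045 = 5.324
Arc 3: start y=0.000, vy=5.324 → t=1.065, apex=1.417, x_land=88.164, impact vy=-5.324
  bounce: vy ← 0.53·5.324 = 2.822
Arc 4: start y=0.000, vy=2.822 → t=0.564, apex=0.398, x_land=95.624, impact vy=-2.822
  bounce: vy ← 0.53·2.822 = 1.495
Arc 5: start y=0.000, vy=1.495 → t=0.299, apex=0.112, x_land=99.578, impact vy=-1.495
  bounce: vy ← 0.53·1.495 = 0.793
Arc 6: start y=0.000, vy=0.793 → t=0.159, apex=0.031, x_land=101.674, impact vy=-0.793
  bounce: vy ← 0.53·0.793 = 0.420

1 3.595 17.960 47.529
2 2.009 5.045 74.088
3 1.065 1.417 88.164
4 0.564 0.398 95.624
5 0.299 0.112 99.578
6 0.159 0.031 101.674
final: 101.674 0.420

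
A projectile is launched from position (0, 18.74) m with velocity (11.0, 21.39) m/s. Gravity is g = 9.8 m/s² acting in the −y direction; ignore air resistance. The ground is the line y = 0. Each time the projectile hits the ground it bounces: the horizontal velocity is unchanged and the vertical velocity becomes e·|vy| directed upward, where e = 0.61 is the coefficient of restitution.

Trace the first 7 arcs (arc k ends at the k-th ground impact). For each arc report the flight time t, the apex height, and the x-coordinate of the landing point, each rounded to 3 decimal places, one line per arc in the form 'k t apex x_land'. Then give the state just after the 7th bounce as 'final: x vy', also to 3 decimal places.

1 5.113 42.083 56.246
2 3.575 15.659 95.575
3 2.181 5.827 119.565
4 1.330 2.168 134.199
5 0.812 0.807 143.126
6 0.495 0.300 148.572
7 0.302 0.112 151.893
final: 151.893 0.903

Arc 1: start y=18.740, vy=21.390 → t=5.113, apex=42.083, x_land=56.246, impact vy=-28.720
  bounce: vy ← 0.61·28.720 = 17.519
Arc 2: start y=0.000, vy=17.519 → t=3.575, apex=15.659, x_land=95.575, impact vy=-17.519
  bounce: vy ← 0.61·17.519 = 10.687
Arc 3: start y=0.000, vy=10.687 → t=2.181, apex=5.827, x_land=119.565, impact vy=-10.687
  bounce: vy ← 0.61·10.687 = 6.519
Arc 4: start y=0.000, vy=6.519 → t=1.330, apex=2.168, x_land=134.199, impact vy=-6.519
  bounce: vy ← 0.61·6.519 = 3.977
Arc 5: start y=0.000, vy=3.977 → t=0.812, apex=0.807, x_land=143.126, impact vy=-3.977
  bounce: vy ← 0.61·3.977 = 2.426
Arc 6: start y=0.000, vy=2.426 → t=0.495, apex=0.300, x_land=148.572, impact vy=-2.426
  bounce: vy ← 0.61·2.426 = 1.480
Arc 7: start y=0.000, vy=1.480 → t=0.302, apex=0.112, x_land=151.893, impact vy=-1.480
  bounce: vy ← 0.61·1.480 = 0.903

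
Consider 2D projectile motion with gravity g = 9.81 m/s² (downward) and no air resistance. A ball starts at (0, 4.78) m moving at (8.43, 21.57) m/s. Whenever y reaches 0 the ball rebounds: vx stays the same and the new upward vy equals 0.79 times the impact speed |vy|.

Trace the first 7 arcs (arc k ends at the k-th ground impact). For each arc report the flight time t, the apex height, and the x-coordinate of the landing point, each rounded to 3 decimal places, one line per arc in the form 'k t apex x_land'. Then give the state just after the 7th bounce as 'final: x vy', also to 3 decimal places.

Arc 1: start y=4.780, vy=21.570 → t=4.609, apex=28.494, x_land=38.854, impact vy=-23.644
  bounce: vy ← 0.79·23.644 = 18.679
Arc 2: start y=0.000, vy=18.679 → t=3.808, apex=17.783, x_land=70.956, impact vy=-18.679
  bounce: vy ← 0.79·18.679 = 14.756
Arc 3: start y=0.000, vy=14.756 → t=3.008, apex=11.098, x_land=96.317, impact vy=-14.756
  bounce: vy ← 0.79·14.756 = 11.658
Arc 4: start y=0.000, vy=11.658 → t=2.377, apex=6.926, x_land=116.353, impact vy=-11.658
  bounce: vy ← 0.79·11.658 = 9.209
Arc 5: start y=0.000, vy=9.209 → t=1.878, apex=4.323, x_land=132.181, impact vy=-9.209
  bounce: vy ← 0.79·9.209 = 7.275
Arc 6: start y=0.000, vy=7.275 → t=1.483, apex=2.698, x_land=144.685, impact vy=-7.275
  bounce: vy ← 0.79·7.275 = 5.748
Arc 7: start y=0.000, vy=5.748 → t=1.172, apex=1.684, x_land=154.563, impact vy=-5.748
  bounce: vy ← 0.79·5.748 = 4.541

1 4.609 28.494 38.854
2 3.808 17.783 70.956
3 3.008 11.098 96.317
4 2.377 6.926 116.353
5 1.878 4.323 132.181
6 1.483 2.698 144.685
7 1.172 1.684 154.563
final: 154.563 4.541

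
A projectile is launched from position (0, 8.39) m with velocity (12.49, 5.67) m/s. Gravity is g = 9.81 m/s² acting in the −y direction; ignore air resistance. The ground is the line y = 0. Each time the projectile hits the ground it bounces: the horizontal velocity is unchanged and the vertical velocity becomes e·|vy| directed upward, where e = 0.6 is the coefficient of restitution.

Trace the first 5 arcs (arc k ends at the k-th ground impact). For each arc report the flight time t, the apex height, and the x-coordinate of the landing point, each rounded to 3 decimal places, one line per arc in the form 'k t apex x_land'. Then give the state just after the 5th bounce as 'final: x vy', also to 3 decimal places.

1 2.008 10.029 25.078
2 1.716 3.610 46.509
3 1.030 1.300 59.368
4 0.618 0.468 67.083
5 0.371 0.168 71.712
final: 71.712 1.091

Arc 1: start y=8.390, vy=5.670 → t=2.008, apex=10.029, x_land=25.078, impact vy=-14.027
  bounce: vy ← 0.6·14.027 = 8.416
Arc 2: start y=0.000, vy=8.416 → t=1.716, apex=3.610, x_land=46.509, impact vy=-8.416
  bounce: vy ← 0.6·8.416 = 5.050
Arc 3: start y=0.000, vy=5.050 → t=1.030, apex=1.300, x_land=59.368, impact vy=-5.050
  bounce: vy ← 0.6·5.050 = 3.030
Arc 4: start y=0.000, vy=3.030 → t=0.618, apex=0.468, x_land=67.083, impact vy=-3.030
  bounce: vy ← 0.6·3.030 = 1.818
Arc 5: start y=0.000, vy=1.818 → t=0.371, apex=0.168, x_land=71.712, impact vy=-1.818
  bounce: vy ← 0.6·1.818 = 1.091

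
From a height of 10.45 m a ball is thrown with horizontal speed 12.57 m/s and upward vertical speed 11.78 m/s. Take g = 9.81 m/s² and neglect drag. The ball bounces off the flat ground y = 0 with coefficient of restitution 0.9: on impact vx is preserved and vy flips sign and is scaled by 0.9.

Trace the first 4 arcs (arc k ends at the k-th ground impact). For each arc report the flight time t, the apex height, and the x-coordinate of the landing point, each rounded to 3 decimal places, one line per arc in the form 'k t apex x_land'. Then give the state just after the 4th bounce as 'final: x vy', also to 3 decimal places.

Arc 1: start y=10.450, vy=11.780 → t=3.091, apex=17.523, x_land=38.853, impact vy=-18.542
  bounce: vy ← 0.9·18.542 = 16.688
Arc 2: start y=0.000, vy=16.688 → t=3.402, apex=14.193, x_land=81.618, impact vy=-16.688
  bounce: vy ← 0.9·16.688 = 15.019
Arc 3: start y=0.000, vy=15.019 → t=3.062, apex=11.497, x_land=120.106, impact vy=-15.019
  bounce: vy ← 0.9·15.019 = 13.517
Arc 4: start y=0.000, vy=13.517 → t=2.756, apex=9.312, x_land=154.746, impact vy=-13.517
  bounce: vy ← 0.9·13.517 = 12.165

1 3.091 17.523 38.853
2 3.402 14.193 81.618
3 3.062 11.497 120.106
4 2.756 9.312 154.746
final: 154.746 12.165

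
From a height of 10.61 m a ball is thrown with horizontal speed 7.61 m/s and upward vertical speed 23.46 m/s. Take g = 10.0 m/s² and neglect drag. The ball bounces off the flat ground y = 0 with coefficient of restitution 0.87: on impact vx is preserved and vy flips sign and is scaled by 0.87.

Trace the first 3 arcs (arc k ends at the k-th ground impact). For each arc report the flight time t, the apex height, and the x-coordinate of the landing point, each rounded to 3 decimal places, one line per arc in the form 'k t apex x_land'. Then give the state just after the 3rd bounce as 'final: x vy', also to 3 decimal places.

1 5.107 38.129 38.868
2 4.805 28.860 75.434
3 4.180 21.844 107.246
final: 107.246 18.184

Arc 1: start y=10.610, vy=23.460 → t=5.107, apex=38.129, x_land=38.868, impact vy=-27.615
  bounce: vy ← 0.87·27.615 = 24.025
Arc 2: start y=0.000, vy=24.025 → t=4.805, apex=28.860, x_land=75.434, impact vy=-24.025
  bounce: vy ← 0.87·24.025 = 20.902
Arc 3: start y=0.000, vy=20.902 → t=4.180, apex=21.844, x_land=107.246, impact vy=-20.902
  bounce: vy ← 0.87·20.902 = 18.184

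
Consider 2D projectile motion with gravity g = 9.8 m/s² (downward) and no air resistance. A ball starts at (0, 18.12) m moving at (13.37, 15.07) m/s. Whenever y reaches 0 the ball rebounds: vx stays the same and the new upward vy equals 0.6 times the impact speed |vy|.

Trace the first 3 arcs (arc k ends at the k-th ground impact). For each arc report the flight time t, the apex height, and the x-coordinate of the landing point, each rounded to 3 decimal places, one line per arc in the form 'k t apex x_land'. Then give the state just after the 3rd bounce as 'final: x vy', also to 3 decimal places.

Arc 1: start y=18.120, vy=15.070 → t=4.000, apex=29.707, x_land=53.480, impact vy=-24.130
  bounce: vy ← 0.6·24.130 = 14.478
Arc 2: start y=0.000, vy=14.478 → t=2.955, apex=10.695, x_land=92.984, impact vy=-14.478
  bounce: vy ← 0.6·14.478 = 8.687
Arc 3: start y=0.000, vy=8.687 → t=1.773, apex=3.850, x_land=116.687, impact vy=-8.687
  bounce: vy ← 0.6·8.687 = 5.212

1 4.000 29.707 53.480
2 2.955 10.695 92.984
3 1.773 3.850 116.687
final: 116.687 5.212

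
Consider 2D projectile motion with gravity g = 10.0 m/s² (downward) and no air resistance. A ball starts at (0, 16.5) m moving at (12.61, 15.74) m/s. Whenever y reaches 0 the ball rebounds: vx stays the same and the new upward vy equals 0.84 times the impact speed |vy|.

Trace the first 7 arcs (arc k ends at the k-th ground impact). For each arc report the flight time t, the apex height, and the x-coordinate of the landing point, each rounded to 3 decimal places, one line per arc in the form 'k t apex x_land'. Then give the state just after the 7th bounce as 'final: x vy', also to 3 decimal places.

1 3.978 28.887 50.158
2 4.038 20.383 101.079
3 3.392 14.382 143.852
4 2.849 10.148 179.781
5 2.393 7.160 209.962
6 2.010 5.052 235.314
7 1.689 3.565 256.610
final: 256.610 7.093

Arc 1: start y=16.500, vy=15.740 → t=3.978, apex=28.887, x_land=50.158, impact vy=-24.036
  bounce: vy ← 0.84·24.036 = 20.191
Arc 2: start y=0.000, vy=20.191 → t=4.038, apex=20.383, x_land=101.079, impact vy=-20.191
  bounce: vy ← 0.84·20.191 = 16.960
Arc 3: start y=0.000, vy=16.960 → t=3.392, apex=14.382, x_land=143.852, impact vy=-16.960
  bounce: vy ← 0.84·16.960 = 14.246
Arc 4: start y=0.000, vy=14.246 → t=2.849, apex=10.148, x_land=179.781, impact vy=-14.246
  bounce: vy ← 0.84·14.246 = 11.967
Arc 5: start y=0.000, vy=11.967 → t=2.393, apex=7.160, x_land=209.962, impact vy=-11.967
  bounce: vy ← 0.84·11.967 = 10.052
Arc 6: start y=0.000, vy=10.052 → t=2.010, apex=5.052, x_land=235.314, impact vy=-10.052
  bounce: vy ← 0.84·10.052 = 8.444
Arc 7: start y=0.000, vy=8.444 → t=1.689, apex=3.565, x_land=256.610, impact vy=-8.444
  bounce: vy ← 0.84·8.444 = 7.093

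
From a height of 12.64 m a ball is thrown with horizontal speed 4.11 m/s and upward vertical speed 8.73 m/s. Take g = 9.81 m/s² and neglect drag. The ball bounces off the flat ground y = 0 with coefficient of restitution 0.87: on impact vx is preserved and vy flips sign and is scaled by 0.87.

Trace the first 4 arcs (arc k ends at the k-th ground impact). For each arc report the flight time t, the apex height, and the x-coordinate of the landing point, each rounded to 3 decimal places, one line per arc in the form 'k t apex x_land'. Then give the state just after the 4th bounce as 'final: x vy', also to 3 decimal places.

1 2.725 16.524 11.201
2 3.194 12.507 24.327
3 2.779 9.467 35.747
4 2.417 7.165 45.682
final: 45.682 10.315

Arc 1: start y=12.640, vy=8.730 → t=2.725, apex=16.524, x_land=11.201, impact vy=-18.006
  bounce: vy ← 0.87·18.006 = 15.665
Arc 2: start y=0.000, vy=15.665 → t=3.194, apex=12.507, x_land=24.327, impact vy=-15.665
  bounce: vy ← 0.87·15.665 = 13.629
Arc 3: start y=0.000, vy=13.629 → t=2.779, apex=9.467, x_land=35.747, impact vy=-13.629
  bounce: vy ← 0.87·13.629 = 11.857
Arc 4: start y=0.000, vy=11.857 → t=2.417, apex=7.165, x_land=45.682, impact vy=-11.857
  bounce: vy ← 0.87·11.857 = 10.315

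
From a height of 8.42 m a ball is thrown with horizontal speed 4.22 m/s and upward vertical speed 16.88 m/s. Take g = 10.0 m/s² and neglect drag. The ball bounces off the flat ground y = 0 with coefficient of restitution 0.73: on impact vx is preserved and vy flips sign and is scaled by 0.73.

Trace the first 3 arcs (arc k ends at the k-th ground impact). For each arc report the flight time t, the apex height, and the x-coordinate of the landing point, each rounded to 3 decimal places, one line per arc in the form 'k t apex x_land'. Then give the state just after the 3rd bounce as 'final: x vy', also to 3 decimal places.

Arc 1: start y=8.420, vy=16.880 → t=3.817, apex=22.667, x_land=16.108, impact vy=-21.292
  bounce: vy ← 0.73·21.292 = 15.543
Arc 2: start y=0.000, vy=15.543 → t=3.109, apex=12.079, x_land=29.227, impact vy=-15.543
  bounce: vy ← 0.73·15.543 = 11.346
Arc 3: start y=0.000, vy=11.346 → t=2.269, apex=6.437, x_land=38.803, impact vy=-11.346
  bounce: vy ← 0.73·11.346 = 8.283

1 3.817 22.667 16.108
2 3.109 12.079 29.227
3 2.269 6.437 38.803
final: 38.803 8.283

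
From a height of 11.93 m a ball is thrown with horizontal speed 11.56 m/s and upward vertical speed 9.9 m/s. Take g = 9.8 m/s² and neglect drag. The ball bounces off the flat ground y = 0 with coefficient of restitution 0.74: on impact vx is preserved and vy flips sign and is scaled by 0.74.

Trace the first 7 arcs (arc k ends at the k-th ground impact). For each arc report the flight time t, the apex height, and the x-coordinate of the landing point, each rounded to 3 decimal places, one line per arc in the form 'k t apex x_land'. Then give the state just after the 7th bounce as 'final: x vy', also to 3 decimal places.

Arc 1: start y=11.930, vy=9.900 → t=2.869, apex=16.931, x_land=33.166, impact vy=-18.216
  bounce: vy ← 0.74·18.216 = 13.480
Arc 2: start y=0.000, vy=13.480 → t=2.751, apex=9.271, x_land=64.968, impact vy=-13.480
  bounce: vy ← 0.74·13.480 = 9.975
Arc 3: start y=0.000, vy=9.975 → t=2.036, apex=5.077, x_land=88.502, impact vy=-9.975
  bounce: vy ← 0.74·9.975 = 7.382
Arc 4: start y=0.000, vy=7.382 → t=1.506, apex=2.780, x_land=105.917, impact vy=-7.382
  bounce: vy ← 0.74·7.382 = 5.462
Arc 5: start y=0.000, vy=5.462 → t=1.115, apex=1.522, x_land=118.804, impact vy=-5.462
  bounce: vy ← 0.74·5.462 = 4.042
Arc 6: start y=0.000, vy=4.042 → t=0.825, apex=0.834, x_land=128.340, impact vy=-4.042
  bounce: vy ← 0.74·4.042 = 2.991
Arc 7: start y=0.000, vy=2.991 → t=0.610, apex=0.457, x_land=135.397, impact vy=-2.991
  bounce: vy ← 0.74·2.991 = 2.214

1 2.869 16.931 33.166
2 2.751 9.271 64.968
3 2.036 5.077 88.502
4 1.506 2.780 105.917
5 1.115 1.522 118.804
6 0.825 0.834 128.340
7 0.610 0.457 135.397
final: 135.397 2.214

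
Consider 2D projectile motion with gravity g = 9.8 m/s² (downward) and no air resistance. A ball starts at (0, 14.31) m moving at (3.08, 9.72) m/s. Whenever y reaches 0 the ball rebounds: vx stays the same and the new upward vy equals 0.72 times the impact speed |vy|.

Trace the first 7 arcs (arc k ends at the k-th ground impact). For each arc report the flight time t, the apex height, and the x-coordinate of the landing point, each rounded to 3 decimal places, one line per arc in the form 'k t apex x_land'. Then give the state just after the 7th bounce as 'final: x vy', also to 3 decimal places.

1 2.968 19.130 9.141
2 2.845 9.917 17.904
3 2.049 5.141 24.214
4 1.475 2.665 28.757
5 1.062 1.382 32.028
6 0.765 0.716 34.383
7 0.551 0.371 36.078
final: 36.078 1.942

Arc 1: start y=14.310, vy=9.720 → t=2.968, apex=19.130, x_land=9.141, impact vy=-19.364
  bounce: vy ← 0.72·19.364 = 13.942
Arc 2: start y=0.000, vy=13.942 → t=2.845, apex=9.917, x_land=17.904, impact vy=-13.942
  bounce: vy ← 0.72·13.942 = 10.038
Arc 3: start y=0.000, vy=10.038 → t=2.049, apex=5.141, x_land=24.214, impact vy=-10.038
  bounce: vy ← 0.72·10.038 = 7.227
Arc 4: start y=0.000, vy=7.227 → t=1.475, apex=2.665, x_land=28.757, impact vy=-7.227
  bounce: vy ← 0.72·7.227 = 5.204
Arc 5: start y=0.000, vy=5.204 → t=1.062, apex=1.382, x_land=32.028, impact vy=-5.204
  bounce: vy ← 0.72·5.204 = 3.747
Arc 6: start y=0.000, vy=3.747 → t=0.765, apex=0.716, x_land=34.383, impact vy=-3.747
  bounce: vy ← 0.72·3.747 = 2.698
Arc 7: start y=0.000, vy=2.698 → t=0.551, apex=0.371, x_land=36.078, impact vy=-2.698
  bounce: vy ← 0.72·2.698 = 1.942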